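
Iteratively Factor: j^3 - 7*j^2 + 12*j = (j - 3)*(j^2 - 4*j) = j*(j - 3)*(j - 4)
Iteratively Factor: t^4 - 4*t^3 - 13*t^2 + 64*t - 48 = (t - 1)*(t^3 - 3*t^2 - 16*t + 48) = (t - 1)*(t + 4)*(t^2 - 7*t + 12) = (t - 4)*(t - 1)*(t + 4)*(t - 3)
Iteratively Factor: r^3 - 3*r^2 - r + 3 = (r + 1)*(r^2 - 4*r + 3) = (r - 3)*(r + 1)*(r - 1)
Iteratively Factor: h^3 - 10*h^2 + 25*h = (h - 5)*(h^2 - 5*h) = h*(h - 5)*(h - 5)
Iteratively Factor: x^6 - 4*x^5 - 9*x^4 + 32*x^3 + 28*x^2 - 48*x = (x)*(x^5 - 4*x^4 - 9*x^3 + 32*x^2 + 28*x - 48) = x*(x - 1)*(x^4 - 3*x^3 - 12*x^2 + 20*x + 48) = x*(x - 3)*(x - 1)*(x^3 - 12*x - 16) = x*(x - 3)*(x - 1)*(x + 2)*(x^2 - 2*x - 8) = x*(x - 4)*(x - 3)*(x - 1)*(x + 2)*(x + 2)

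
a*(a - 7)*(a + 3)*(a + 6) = a^4 + 2*a^3 - 45*a^2 - 126*a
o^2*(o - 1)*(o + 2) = o^4 + o^3 - 2*o^2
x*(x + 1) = x^2 + x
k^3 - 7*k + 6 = (k - 2)*(k - 1)*(k + 3)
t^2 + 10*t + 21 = (t + 3)*(t + 7)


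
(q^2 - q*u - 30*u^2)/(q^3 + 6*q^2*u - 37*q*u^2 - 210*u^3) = 1/(q + 7*u)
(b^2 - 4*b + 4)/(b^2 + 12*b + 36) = (b^2 - 4*b + 4)/(b^2 + 12*b + 36)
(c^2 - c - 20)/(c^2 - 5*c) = (c + 4)/c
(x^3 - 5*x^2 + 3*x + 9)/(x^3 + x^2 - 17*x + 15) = (x^2 - 2*x - 3)/(x^2 + 4*x - 5)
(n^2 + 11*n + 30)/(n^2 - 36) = (n + 5)/(n - 6)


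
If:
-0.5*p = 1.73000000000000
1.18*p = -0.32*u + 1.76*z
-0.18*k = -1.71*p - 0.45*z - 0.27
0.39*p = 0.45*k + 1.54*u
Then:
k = -33.16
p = -3.46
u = 8.81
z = -0.72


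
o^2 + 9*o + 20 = (o + 4)*(o + 5)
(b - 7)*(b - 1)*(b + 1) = b^3 - 7*b^2 - b + 7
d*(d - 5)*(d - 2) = d^3 - 7*d^2 + 10*d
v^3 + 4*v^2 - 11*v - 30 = (v - 3)*(v + 2)*(v + 5)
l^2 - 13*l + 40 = (l - 8)*(l - 5)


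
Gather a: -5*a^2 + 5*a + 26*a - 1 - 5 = -5*a^2 + 31*a - 6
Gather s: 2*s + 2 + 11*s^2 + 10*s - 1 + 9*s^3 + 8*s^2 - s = 9*s^3 + 19*s^2 + 11*s + 1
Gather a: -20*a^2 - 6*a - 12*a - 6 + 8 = -20*a^2 - 18*a + 2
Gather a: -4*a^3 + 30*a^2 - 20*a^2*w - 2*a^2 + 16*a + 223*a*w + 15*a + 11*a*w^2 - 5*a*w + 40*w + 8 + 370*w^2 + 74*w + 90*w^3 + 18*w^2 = -4*a^3 + a^2*(28 - 20*w) + a*(11*w^2 + 218*w + 31) + 90*w^3 + 388*w^2 + 114*w + 8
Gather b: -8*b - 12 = -8*b - 12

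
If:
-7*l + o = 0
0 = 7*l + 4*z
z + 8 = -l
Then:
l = 32/3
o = 224/3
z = -56/3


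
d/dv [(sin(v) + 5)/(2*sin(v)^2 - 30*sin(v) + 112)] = (-10*sin(v) + cos(v)^2 + 130)*cos(v)/(2*(sin(v)^2 - 15*sin(v) + 56)^2)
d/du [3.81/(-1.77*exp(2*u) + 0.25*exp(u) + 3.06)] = (13.4874*exp(u) - 0.9525)*exp(u)/(-1.77*exp(2*u) + 0.25*exp(u) + 3.06)^2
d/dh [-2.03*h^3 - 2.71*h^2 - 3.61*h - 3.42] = -6.09*h^2 - 5.42*h - 3.61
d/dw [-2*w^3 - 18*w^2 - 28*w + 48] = -6*w^2 - 36*w - 28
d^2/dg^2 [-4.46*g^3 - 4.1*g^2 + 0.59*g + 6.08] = -26.76*g - 8.2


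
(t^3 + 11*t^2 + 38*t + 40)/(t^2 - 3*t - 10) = (t^2 + 9*t + 20)/(t - 5)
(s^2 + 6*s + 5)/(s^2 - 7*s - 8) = (s + 5)/(s - 8)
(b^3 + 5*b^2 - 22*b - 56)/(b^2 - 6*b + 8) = (b^2 + 9*b + 14)/(b - 2)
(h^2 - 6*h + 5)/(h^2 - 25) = (h - 1)/(h + 5)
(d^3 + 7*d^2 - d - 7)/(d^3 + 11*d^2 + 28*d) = (d^2 - 1)/(d*(d + 4))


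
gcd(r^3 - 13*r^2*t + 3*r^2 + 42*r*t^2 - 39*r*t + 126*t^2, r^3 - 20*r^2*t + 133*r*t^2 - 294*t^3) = r^2 - 13*r*t + 42*t^2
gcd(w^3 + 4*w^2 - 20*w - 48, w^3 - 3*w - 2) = 1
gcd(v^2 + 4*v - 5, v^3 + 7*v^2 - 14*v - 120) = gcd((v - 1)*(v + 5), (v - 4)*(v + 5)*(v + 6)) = v + 5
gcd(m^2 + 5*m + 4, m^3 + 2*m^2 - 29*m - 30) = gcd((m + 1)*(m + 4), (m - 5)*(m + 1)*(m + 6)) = m + 1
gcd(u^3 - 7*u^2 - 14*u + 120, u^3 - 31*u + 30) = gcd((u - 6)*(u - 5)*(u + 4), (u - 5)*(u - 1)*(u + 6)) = u - 5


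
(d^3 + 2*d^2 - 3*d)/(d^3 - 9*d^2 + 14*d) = (d^2 + 2*d - 3)/(d^2 - 9*d + 14)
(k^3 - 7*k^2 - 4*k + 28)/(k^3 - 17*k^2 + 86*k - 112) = (k + 2)/(k - 8)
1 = 1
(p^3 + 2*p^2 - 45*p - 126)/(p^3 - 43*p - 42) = (p + 3)/(p + 1)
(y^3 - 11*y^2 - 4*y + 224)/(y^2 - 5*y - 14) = (y^2 - 4*y - 32)/(y + 2)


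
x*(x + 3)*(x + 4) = x^3 + 7*x^2 + 12*x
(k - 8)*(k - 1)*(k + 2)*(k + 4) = k^4 - 3*k^3 - 38*k^2 - 24*k + 64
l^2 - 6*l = l*(l - 6)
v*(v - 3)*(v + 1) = v^3 - 2*v^2 - 3*v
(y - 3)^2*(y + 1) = y^3 - 5*y^2 + 3*y + 9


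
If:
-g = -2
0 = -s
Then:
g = 2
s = 0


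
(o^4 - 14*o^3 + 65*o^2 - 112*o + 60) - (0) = o^4 - 14*o^3 + 65*o^2 - 112*o + 60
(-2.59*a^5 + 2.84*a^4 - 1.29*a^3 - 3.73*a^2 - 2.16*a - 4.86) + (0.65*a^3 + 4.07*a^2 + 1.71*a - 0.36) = -2.59*a^5 + 2.84*a^4 - 0.64*a^3 + 0.34*a^2 - 0.45*a - 5.22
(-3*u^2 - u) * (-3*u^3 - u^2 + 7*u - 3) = 9*u^5 + 6*u^4 - 20*u^3 + 2*u^2 + 3*u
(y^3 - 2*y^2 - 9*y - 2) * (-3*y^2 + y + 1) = -3*y^5 + 7*y^4 + 26*y^3 - 5*y^2 - 11*y - 2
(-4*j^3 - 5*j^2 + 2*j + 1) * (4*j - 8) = -16*j^4 + 12*j^3 + 48*j^2 - 12*j - 8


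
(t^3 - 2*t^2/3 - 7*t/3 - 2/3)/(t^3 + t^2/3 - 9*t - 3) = (t^2 - t - 2)/(t^2 - 9)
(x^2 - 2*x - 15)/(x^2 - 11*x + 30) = (x + 3)/(x - 6)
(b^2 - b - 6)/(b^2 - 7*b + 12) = (b + 2)/(b - 4)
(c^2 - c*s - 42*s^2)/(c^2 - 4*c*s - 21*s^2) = (c + 6*s)/(c + 3*s)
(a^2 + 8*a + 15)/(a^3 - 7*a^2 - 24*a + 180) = (a + 3)/(a^2 - 12*a + 36)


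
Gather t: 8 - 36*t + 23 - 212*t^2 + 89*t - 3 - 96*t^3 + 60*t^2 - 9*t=-96*t^3 - 152*t^2 + 44*t + 28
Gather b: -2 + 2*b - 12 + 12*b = 14*b - 14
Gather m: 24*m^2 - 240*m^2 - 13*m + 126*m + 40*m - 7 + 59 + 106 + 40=-216*m^2 + 153*m + 198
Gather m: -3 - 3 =-6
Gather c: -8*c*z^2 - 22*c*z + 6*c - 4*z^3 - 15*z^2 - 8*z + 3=c*(-8*z^2 - 22*z + 6) - 4*z^3 - 15*z^2 - 8*z + 3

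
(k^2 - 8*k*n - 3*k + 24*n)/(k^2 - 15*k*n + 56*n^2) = (k - 3)/(k - 7*n)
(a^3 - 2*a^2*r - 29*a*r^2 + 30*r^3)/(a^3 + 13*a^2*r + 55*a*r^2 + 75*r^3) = (a^2 - 7*a*r + 6*r^2)/(a^2 + 8*a*r + 15*r^2)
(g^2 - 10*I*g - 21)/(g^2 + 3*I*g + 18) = (g - 7*I)/(g + 6*I)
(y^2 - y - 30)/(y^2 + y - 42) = (y + 5)/(y + 7)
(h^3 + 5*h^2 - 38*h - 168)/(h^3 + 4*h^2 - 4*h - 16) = (h^2 + h - 42)/(h^2 - 4)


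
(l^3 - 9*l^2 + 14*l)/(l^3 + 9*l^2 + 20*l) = (l^2 - 9*l + 14)/(l^2 + 9*l + 20)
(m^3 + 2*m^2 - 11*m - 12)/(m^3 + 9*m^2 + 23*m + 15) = (m^2 + m - 12)/(m^2 + 8*m + 15)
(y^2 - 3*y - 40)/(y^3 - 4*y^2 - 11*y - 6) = (-y^2 + 3*y + 40)/(-y^3 + 4*y^2 + 11*y + 6)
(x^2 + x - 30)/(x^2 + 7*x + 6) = (x - 5)/(x + 1)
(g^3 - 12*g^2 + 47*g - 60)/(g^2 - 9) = (g^2 - 9*g + 20)/(g + 3)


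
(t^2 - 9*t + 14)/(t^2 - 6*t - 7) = (t - 2)/(t + 1)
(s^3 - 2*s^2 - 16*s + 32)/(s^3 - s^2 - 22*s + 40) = (s + 4)/(s + 5)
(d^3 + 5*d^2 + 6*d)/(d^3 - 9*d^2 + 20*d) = (d^2 + 5*d + 6)/(d^2 - 9*d + 20)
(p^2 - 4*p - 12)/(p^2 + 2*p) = (p - 6)/p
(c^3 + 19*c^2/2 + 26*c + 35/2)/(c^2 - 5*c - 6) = (2*c^2 + 17*c + 35)/(2*(c - 6))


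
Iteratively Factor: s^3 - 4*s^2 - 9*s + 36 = (s - 4)*(s^2 - 9) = (s - 4)*(s - 3)*(s + 3)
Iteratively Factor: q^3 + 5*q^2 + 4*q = (q + 4)*(q^2 + q) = (q + 1)*(q + 4)*(q)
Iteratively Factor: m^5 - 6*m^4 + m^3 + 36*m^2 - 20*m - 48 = (m - 4)*(m^4 - 2*m^3 - 7*m^2 + 8*m + 12) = (m - 4)*(m + 2)*(m^3 - 4*m^2 + m + 6) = (m - 4)*(m + 1)*(m + 2)*(m^2 - 5*m + 6) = (m - 4)*(m - 3)*(m + 1)*(m + 2)*(m - 2)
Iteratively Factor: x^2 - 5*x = (x - 5)*(x)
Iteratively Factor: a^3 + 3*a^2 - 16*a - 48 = (a + 3)*(a^2 - 16) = (a - 4)*(a + 3)*(a + 4)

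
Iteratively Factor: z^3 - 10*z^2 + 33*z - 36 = (z - 3)*(z^2 - 7*z + 12) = (z - 3)^2*(z - 4)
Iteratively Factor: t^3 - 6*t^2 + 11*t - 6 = (t - 3)*(t^2 - 3*t + 2) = (t - 3)*(t - 1)*(t - 2)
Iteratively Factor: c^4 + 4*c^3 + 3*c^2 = (c + 1)*(c^3 + 3*c^2) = c*(c + 1)*(c^2 + 3*c) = c^2*(c + 1)*(c + 3)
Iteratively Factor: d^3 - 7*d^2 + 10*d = (d - 5)*(d^2 - 2*d) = d*(d - 5)*(d - 2)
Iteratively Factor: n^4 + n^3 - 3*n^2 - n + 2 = (n + 1)*(n^3 - 3*n + 2) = (n + 1)*(n + 2)*(n^2 - 2*n + 1) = (n - 1)*(n + 1)*(n + 2)*(n - 1)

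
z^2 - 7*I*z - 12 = (z - 4*I)*(z - 3*I)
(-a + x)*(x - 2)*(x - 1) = -a*x^2 + 3*a*x - 2*a + x^3 - 3*x^2 + 2*x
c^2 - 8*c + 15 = (c - 5)*(c - 3)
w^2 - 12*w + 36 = (w - 6)^2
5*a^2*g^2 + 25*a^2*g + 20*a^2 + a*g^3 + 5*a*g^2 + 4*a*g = (5*a + g)*(g + 4)*(a*g + a)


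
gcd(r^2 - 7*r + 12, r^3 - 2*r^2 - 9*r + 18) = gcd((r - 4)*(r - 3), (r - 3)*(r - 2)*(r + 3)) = r - 3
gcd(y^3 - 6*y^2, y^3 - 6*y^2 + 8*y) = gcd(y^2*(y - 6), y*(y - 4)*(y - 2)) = y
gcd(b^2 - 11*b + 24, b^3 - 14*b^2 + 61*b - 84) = b - 3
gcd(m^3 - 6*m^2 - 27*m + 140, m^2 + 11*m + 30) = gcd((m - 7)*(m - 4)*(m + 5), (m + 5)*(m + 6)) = m + 5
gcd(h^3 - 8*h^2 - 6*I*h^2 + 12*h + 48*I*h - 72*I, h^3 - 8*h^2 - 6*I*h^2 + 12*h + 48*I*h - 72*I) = h^3 + h^2*(-8 - 6*I) + h*(12 + 48*I) - 72*I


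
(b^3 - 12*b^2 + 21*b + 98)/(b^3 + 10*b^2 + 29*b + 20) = (b^3 - 12*b^2 + 21*b + 98)/(b^3 + 10*b^2 + 29*b + 20)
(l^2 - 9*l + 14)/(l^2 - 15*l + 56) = (l - 2)/(l - 8)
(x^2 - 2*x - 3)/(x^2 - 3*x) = (x + 1)/x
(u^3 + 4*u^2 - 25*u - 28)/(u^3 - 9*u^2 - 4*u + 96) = (u^2 + 8*u + 7)/(u^2 - 5*u - 24)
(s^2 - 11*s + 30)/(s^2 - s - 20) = (s - 6)/(s + 4)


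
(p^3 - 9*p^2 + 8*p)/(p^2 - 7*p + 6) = p*(p - 8)/(p - 6)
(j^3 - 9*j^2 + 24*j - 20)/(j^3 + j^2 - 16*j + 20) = (j - 5)/(j + 5)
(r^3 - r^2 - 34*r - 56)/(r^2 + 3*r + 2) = (r^2 - 3*r - 28)/(r + 1)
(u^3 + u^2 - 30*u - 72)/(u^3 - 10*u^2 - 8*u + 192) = (u + 3)/(u - 8)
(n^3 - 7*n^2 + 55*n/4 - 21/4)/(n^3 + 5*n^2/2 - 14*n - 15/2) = (4*n^2 - 16*n + 7)/(2*(2*n^2 + 11*n + 5))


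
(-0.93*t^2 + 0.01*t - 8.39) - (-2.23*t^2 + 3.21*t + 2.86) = 1.3*t^2 - 3.2*t - 11.25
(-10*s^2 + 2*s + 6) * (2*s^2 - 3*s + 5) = -20*s^4 + 34*s^3 - 44*s^2 - 8*s + 30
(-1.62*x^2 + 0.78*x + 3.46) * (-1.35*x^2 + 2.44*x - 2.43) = 2.187*x^4 - 5.0058*x^3 + 1.1688*x^2 + 6.547*x - 8.4078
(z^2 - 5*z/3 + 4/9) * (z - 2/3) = z^3 - 7*z^2/3 + 14*z/9 - 8/27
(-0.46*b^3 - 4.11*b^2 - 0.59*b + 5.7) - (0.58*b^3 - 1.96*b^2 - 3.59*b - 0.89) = -1.04*b^3 - 2.15*b^2 + 3.0*b + 6.59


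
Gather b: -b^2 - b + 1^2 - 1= -b^2 - b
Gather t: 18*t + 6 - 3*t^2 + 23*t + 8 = -3*t^2 + 41*t + 14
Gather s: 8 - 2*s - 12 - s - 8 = -3*s - 12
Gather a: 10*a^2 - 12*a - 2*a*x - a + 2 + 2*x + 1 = 10*a^2 + a*(-2*x - 13) + 2*x + 3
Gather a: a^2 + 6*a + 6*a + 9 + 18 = a^2 + 12*a + 27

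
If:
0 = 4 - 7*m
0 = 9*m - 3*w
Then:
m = 4/7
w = 12/7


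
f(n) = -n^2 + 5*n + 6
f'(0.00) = 5.00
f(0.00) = 6.00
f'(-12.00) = 29.00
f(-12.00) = -198.00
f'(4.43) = -3.86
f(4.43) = 8.53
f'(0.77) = 3.46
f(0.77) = 9.26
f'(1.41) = 2.18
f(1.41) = 11.06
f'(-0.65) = 6.30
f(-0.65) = 2.33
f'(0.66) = 3.68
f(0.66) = 8.86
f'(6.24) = -7.48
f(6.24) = -1.74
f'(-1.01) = 7.02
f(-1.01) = -0.07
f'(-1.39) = 7.78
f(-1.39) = -2.88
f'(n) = 5 - 2*n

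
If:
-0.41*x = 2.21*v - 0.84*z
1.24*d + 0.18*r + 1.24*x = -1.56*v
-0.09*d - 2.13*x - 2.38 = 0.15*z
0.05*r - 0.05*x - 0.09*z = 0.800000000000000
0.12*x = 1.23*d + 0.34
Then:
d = -0.37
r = 12.48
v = -0.35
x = -1.00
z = -1.40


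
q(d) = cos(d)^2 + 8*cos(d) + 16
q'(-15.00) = 4.21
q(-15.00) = 10.50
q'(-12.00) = -5.20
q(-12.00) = 23.46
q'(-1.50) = 8.12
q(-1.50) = 16.57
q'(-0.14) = 1.39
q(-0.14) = 24.90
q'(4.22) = 6.22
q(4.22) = 12.44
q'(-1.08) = 7.89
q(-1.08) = 19.99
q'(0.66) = -5.87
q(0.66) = 22.94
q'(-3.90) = -4.50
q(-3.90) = 10.72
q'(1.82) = -7.27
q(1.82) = 14.09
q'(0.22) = -2.17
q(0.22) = 24.76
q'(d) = -2*sin(d)*cos(d) - 8*sin(d)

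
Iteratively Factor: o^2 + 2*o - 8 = (o + 4)*(o - 2)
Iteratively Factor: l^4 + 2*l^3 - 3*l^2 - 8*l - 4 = (l + 2)*(l^3 - 3*l - 2) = (l - 2)*(l + 2)*(l^2 + 2*l + 1) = (l - 2)*(l + 1)*(l + 2)*(l + 1)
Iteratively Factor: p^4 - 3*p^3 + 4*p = (p)*(p^3 - 3*p^2 + 4) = p*(p - 2)*(p^2 - p - 2) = p*(p - 2)*(p + 1)*(p - 2)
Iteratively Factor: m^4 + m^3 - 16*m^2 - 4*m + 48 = (m + 2)*(m^3 - m^2 - 14*m + 24) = (m - 3)*(m + 2)*(m^2 + 2*m - 8) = (m - 3)*(m + 2)*(m + 4)*(m - 2)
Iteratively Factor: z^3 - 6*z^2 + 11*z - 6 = (z - 3)*(z^2 - 3*z + 2) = (z - 3)*(z - 1)*(z - 2)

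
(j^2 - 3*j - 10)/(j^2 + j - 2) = (j - 5)/(j - 1)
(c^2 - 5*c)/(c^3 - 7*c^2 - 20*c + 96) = c*(c - 5)/(c^3 - 7*c^2 - 20*c + 96)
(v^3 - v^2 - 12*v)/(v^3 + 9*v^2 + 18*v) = (v - 4)/(v + 6)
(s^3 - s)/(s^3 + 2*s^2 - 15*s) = (s^2 - 1)/(s^2 + 2*s - 15)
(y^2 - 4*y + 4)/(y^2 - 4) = (y - 2)/(y + 2)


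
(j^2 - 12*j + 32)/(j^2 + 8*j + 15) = (j^2 - 12*j + 32)/(j^2 + 8*j + 15)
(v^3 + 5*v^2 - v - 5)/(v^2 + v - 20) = (v^2 - 1)/(v - 4)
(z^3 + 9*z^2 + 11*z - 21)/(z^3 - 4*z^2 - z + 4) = (z^2 + 10*z + 21)/(z^2 - 3*z - 4)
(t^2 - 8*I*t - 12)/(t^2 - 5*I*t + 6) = (t - 2*I)/(t + I)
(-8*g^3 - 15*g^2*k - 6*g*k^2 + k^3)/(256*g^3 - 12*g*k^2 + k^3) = (-g^2 - 2*g*k - k^2)/(32*g^2 + 4*g*k - k^2)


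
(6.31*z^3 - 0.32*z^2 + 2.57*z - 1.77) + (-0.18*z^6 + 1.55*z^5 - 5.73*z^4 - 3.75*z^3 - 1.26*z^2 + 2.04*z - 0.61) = -0.18*z^6 + 1.55*z^5 - 5.73*z^4 + 2.56*z^3 - 1.58*z^2 + 4.61*z - 2.38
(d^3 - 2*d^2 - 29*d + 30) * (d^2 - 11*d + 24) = d^5 - 13*d^4 + 17*d^3 + 301*d^2 - 1026*d + 720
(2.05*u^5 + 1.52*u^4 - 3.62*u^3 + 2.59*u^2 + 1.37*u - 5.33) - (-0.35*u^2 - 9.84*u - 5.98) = 2.05*u^5 + 1.52*u^4 - 3.62*u^3 + 2.94*u^2 + 11.21*u + 0.65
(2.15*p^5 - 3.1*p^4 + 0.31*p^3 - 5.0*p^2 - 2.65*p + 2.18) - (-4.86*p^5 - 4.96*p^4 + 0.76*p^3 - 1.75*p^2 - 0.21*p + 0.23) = 7.01*p^5 + 1.86*p^4 - 0.45*p^3 - 3.25*p^2 - 2.44*p + 1.95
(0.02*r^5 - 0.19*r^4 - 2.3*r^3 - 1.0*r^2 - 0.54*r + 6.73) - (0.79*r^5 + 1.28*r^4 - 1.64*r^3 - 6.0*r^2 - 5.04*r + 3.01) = -0.77*r^5 - 1.47*r^4 - 0.66*r^3 + 5.0*r^2 + 4.5*r + 3.72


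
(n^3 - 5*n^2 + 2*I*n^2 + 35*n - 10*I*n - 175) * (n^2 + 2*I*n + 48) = n^5 - 5*n^4 + 4*I*n^4 + 79*n^3 - 20*I*n^3 - 395*n^2 + 166*I*n^2 + 1680*n - 830*I*n - 8400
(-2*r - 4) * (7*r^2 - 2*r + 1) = -14*r^3 - 24*r^2 + 6*r - 4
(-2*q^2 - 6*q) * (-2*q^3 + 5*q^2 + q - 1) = 4*q^5 + 2*q^4 - 32*q^3 - 4*q^2 + 6*q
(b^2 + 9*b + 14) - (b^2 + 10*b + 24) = -b - 10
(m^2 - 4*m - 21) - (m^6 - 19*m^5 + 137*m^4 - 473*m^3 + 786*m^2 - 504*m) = -m^6 + 19*m^5 - 137*m^4 + 473*m^3 - 785*m^2 + 500*m - 21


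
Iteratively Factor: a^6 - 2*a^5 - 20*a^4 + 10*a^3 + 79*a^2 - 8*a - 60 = (a - 2)*(a^5 - 20*a^3 - 30*a^2 + 19*a + 30) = (a - 2)*(a + 3)*(a^4 - 3*a^3 - 11*a^2 + 3*a + 10) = (a - 2)*(a + 1)*(a + 3)*(a^3 - 4*a^2 - 7*a + 10) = (a - 2)*(a + 1)*(a + 2)*(a + 3)*(a^2 - 6*a + 5) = (a - 2)*(a - 1)*(a + 1)*(a + 2)*(a + 3)*(a - 5)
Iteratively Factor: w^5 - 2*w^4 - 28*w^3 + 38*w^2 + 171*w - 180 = (w + 4)*(w^4 - 6*w^3 - 4*w^2 + 54*w - 45) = (w - 3)*(w + 4)*(w^3 - 3*w^2 - 13*w + 15) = (w - 3)*(w - 1)*(w + 4)*(w^2 - 2*w - 15) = (w - 3)*(w - 1)*(w + 3)*(w + 4)*(w - 5)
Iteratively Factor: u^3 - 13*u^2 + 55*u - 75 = (u - 5)*(u^2 - 8*u + 15) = (u - 5)*(u - 3)*(u - 5)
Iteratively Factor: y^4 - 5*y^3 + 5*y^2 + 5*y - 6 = (y - 3)*(y^3 - 2*y^2 - y + 2) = (y - 3)*(y + 1)*(y^2 - 3*y + 2) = (y - 3)*(y - 2)*(y + 1)*(y - 1)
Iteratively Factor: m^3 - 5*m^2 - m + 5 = (m + 1)*(m^2 - 6*m + 5) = (m - 1)*(m + 1)*(m - 5)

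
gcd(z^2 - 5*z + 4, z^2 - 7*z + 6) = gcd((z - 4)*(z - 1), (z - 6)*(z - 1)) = z - 1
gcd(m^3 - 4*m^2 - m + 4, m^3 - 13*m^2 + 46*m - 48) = 1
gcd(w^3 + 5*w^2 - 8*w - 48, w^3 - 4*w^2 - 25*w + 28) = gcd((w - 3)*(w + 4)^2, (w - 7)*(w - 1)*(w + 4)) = w + 4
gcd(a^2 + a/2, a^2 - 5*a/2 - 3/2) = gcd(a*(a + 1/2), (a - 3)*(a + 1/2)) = a + 1/2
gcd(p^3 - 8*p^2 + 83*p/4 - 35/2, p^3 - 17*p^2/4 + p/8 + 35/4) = p^2 - 11*p/2 + 7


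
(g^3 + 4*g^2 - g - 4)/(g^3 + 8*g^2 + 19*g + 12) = (g - 1)/(g + 3)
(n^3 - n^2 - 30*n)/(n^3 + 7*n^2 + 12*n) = (n^2 - n - 30)/(n^2 + 7*n + 12)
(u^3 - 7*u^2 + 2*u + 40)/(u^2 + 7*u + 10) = (u^2 - 9*u + 20)/(u + 5)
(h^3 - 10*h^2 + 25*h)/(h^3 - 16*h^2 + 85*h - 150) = h/(h - 6)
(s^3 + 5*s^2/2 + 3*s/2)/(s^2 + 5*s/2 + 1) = s*(2*s^2 + 5*s + 3)/(2*s^2 + 5*s + 2)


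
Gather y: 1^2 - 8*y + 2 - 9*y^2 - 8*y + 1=-9*y^2 - 16*y + 4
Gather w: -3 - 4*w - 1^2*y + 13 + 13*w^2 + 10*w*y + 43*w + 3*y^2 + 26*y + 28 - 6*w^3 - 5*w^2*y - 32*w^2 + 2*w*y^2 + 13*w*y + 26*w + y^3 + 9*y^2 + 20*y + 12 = -6*w^3 + w^2*(-5*y - 19) + w*(2*y^2 + 23*y + 65) + y^3 + 12*y^2 + 45*y + 50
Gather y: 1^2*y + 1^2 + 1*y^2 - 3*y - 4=y^2 - 2*y - 3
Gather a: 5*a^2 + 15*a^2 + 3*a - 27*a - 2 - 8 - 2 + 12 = 20*a^2 - 24*a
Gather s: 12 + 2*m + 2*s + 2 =2*m + 2*s + 14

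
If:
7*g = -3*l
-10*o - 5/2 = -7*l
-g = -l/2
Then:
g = 0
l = 0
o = -1/4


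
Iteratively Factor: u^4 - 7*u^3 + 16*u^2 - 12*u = (u - 3)*(u^3 - 4*u^2 + 4*u) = u*(u - 3)*(u^2 - 4*u + 4) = u*(u - 3)*(u - 2)*(u - 2)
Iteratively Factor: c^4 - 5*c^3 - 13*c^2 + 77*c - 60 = (c - 3)*(c^3 - 2*c^2 - 19*c + 20) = (c - 3)*(c + 4)*(c^2 - 6*c + 5) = (c - 3)*(c - 1)*(c + 4)*(c - 5)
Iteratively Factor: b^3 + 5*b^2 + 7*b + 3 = (b + 3)*(b^2 + 2*b + 1) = (b + 1)*(b + 3)*(b + 1)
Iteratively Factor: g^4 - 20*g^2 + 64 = (g + 2)*(g^3 - 2*g^2 - 16*g + 32) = (g - 4)*(g + 2)*(g^2 + 2*g - 8) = (g - 4)*(g - 2)*(g + 2)*(g + 4)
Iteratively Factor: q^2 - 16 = (q - 4)*(q + 4)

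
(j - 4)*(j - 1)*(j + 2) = j^3 - 3*j^2 - 6*j + 8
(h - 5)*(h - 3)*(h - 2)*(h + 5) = h^4 - 5*h^3 - 19*h^2 + 125*h - 150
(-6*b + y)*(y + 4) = -6*b*y - 24*b + y^2 + 4*y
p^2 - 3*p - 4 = (p - 4)*(p + 1)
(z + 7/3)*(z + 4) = z^2 + 19*z/3 + 28/3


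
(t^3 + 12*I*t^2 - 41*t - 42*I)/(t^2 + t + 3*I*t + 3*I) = (t^2 + 9*I*t - 14)/(t + 1)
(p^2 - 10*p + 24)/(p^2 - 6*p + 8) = (p - 6)/(p - 2)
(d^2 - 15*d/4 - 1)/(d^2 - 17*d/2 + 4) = (4*d^2 - 15*d - 4)/(2*(2*d^2 - 17*d + 8))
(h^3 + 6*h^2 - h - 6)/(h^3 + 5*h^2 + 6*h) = (h^3 + 6*h^2 - h - 6)/(h*(h^2 + 5*h + 6))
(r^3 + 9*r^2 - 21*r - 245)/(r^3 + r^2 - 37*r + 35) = (r + 7)/(r - 1)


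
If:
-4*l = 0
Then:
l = 0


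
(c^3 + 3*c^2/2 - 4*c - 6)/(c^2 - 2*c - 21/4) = 2*(c^2 - 4)/(2*c - 7)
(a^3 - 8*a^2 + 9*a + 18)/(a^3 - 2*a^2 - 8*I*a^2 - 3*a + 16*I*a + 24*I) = (a - 6)/(a - 8*I)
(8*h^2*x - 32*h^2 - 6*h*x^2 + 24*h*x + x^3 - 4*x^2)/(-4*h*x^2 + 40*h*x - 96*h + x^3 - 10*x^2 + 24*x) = (-2*h + x)/(x - 6)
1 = 1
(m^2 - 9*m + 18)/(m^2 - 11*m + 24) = (m - 6)/(m - 8)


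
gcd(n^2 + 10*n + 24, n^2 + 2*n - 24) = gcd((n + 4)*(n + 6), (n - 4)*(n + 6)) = n + 6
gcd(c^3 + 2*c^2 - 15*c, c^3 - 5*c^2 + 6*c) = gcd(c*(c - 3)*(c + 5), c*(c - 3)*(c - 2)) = c^2 - 3*c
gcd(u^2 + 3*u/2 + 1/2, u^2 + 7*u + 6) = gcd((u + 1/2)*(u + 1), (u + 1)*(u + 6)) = u + 1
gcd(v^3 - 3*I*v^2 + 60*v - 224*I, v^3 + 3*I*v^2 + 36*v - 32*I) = v^2 + 4*I*v + 32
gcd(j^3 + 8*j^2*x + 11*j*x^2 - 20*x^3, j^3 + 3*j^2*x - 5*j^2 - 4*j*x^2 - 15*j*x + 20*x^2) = -j^2 - 3*j*x + 4*x^2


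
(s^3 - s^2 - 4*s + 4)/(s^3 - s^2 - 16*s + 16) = (s^2 - 4)/(s^2 - 16)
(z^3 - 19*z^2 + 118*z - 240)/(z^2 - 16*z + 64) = (z^2 - 11*z + 30)/(z - 8)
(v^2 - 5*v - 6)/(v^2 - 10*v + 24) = (v + 1)/(v - 4)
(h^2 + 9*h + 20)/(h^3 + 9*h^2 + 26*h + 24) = (h + 5)/(h^2 + 5*h + 6)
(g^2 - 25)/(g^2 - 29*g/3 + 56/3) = 3*(g^2 - 25)/(3*g^2 - 29*g + 56)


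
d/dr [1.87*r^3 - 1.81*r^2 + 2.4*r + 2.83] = 5.61*r^2 - 3.62*r + 2.4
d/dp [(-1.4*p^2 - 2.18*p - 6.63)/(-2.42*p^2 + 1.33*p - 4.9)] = (-7.1376*p^2 - 18.3692*p + 19.4999)/(5.8564*p^4 - 6.4372*p^3 + 25.4849*p^2 - 13.034*p + 24.01)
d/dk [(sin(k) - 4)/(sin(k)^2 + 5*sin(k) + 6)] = (8*sin(k) + cos(k)^2 + 25)*cos(k)/(sin(k)^2 + 5*sin(k) + 6)^2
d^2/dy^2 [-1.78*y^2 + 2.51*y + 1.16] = -3.56000000000000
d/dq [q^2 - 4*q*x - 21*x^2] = 2*q - 4*x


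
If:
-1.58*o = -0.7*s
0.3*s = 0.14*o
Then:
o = 0.00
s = 0.00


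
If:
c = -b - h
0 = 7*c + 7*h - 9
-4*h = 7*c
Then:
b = -9/7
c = -12/7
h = 3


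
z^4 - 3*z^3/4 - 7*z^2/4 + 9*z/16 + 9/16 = (z - 3/2)*(z - 3/4)*(z + 1/2)*(z + 1)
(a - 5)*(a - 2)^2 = a^3 - 9*a^2 + 24*a - 20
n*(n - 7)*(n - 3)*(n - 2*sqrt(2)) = n^4 - 10*n^3 - 2*sqrt(2)*n^3 + 21*n^2 + 20*sqrt(2)*n^2 - 42*sqrt(2)*n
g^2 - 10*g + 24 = (g - 6)*(g - 4)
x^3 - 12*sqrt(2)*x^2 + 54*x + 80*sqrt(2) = (x - 8*sqrt(2))*(x - 5*sqrt(2))*(x + sqrt(2))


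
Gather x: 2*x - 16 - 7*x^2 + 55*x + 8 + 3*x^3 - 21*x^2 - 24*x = 3*x^3 - 28*x^2 + 33*x - 8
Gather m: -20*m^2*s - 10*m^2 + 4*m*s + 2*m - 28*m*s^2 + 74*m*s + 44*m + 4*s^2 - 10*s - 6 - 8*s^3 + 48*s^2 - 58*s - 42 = m^2*(-20*s - 10) + m*(-28*s^2 + 78*s + 46) - 8*s^3 + 52*s^2 - 68*s - 48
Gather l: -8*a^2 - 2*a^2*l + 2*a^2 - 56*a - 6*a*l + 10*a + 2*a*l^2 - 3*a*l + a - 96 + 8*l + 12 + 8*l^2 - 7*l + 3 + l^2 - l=-6*a^2 - 45*a + l^2*(2*a + 9) + l*(-2*a^2 - 9*a) - 81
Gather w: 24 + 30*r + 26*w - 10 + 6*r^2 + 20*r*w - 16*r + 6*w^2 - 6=6*r^2 + 14*r + 6*w^2 + w*(20*r + 26) + 8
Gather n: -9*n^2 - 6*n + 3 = -9*n^2 - 6*n + 3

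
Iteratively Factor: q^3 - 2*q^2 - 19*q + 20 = (q + 4)*(q^2 - 6*q + 5) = (q - 5)*(q + 4)*(q - 1)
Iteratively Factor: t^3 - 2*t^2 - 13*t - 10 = (t + 1)*(t^2 - 3*t - 10) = (t + 1)*(t + 2)*(t - 5)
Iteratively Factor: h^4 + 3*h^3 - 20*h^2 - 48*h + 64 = (h + 4)*(h^3 - h^2 - 16*h + 16) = (h - 1)*(h + 4)*(h^2 - 16) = (h - 4)*(h - 1)*(h + 4)*(h + 4)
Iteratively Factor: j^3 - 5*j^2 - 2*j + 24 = (j - 3)*(j^2 - 2*j - 8) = (j - 4)*(j - 3)*(j + 2)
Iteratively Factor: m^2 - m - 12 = (m - 4)*(m + 3)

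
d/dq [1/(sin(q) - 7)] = -cos(q)/(sin(q) - 7)^2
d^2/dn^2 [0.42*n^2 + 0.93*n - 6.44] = 0.840000000000000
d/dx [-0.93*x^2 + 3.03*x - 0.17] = 3.03 - 1.86*x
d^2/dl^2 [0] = 0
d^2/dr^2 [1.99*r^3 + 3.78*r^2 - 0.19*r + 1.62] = 11.94*r + 7.56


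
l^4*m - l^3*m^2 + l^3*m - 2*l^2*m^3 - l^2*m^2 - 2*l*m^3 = l*(l - 2*m)*(l + m)*(l*m + m)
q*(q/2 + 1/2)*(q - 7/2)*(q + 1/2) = q^4/2 - q^3 - 19*q^2/8 - 7*q/8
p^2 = p^2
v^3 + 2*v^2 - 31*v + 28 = (v - 4)*(v - 1)*(v + 7)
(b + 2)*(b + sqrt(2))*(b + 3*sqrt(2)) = b^3 + 2*b^2 + 4*sqrt(2)*b^2 + 6*b + 8*sqrt(2)*b + 12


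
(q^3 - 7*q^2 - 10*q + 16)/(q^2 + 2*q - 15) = (q^3 - 7*q^2 - 10*q + 16)/(q^2 + 2*q - 15)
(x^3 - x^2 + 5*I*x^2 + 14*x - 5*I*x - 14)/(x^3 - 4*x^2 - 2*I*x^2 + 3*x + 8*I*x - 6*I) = (x + 7*I)/(x - 3)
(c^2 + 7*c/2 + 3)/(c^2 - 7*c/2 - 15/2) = (c + 2)/(c - 5)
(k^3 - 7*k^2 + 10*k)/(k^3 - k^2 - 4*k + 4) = k*(k - 5)/(k^2 + k - 2)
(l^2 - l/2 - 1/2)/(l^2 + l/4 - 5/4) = 2*(2*l + 1)/(4*l + 5)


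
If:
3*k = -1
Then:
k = -1/3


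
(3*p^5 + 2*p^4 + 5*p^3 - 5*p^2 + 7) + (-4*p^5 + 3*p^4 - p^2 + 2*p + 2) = -p^5 + 5*p^4 + 5*p^3 - 6*p^2 + 2*p + 9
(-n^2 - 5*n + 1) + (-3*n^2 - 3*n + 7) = -4*n^2 - 8*n + 8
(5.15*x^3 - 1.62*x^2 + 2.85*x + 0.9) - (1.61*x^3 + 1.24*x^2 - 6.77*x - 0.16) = 3.54*x^3 - 2.86*x^2 + 9.62*x + 1.06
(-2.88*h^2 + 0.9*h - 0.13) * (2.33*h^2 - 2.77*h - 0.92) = -6.7104*h^4 + 10.0746*h^3 - 0.1463*h^2 - 0.4679*h + 0.1196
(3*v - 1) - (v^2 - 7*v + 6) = -v^2 + 10*v - 7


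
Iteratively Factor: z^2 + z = (z + 1)*(z)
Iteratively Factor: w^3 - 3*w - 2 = (w + 1)*(w^2 - w - 2) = (w + 1)^2*(w - 2)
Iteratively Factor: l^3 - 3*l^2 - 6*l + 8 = (l + 2)*(l^2 - 5*l + 4) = (l - 4)*(l + 2)*(l - 1)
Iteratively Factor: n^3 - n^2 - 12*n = (n)*(n^2 - n - 12) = n*(n + 3)*(n - 4)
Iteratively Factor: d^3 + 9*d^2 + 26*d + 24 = (d + 2)*(d^2 + 7*d + 12) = (d + 2)*(d + 3)*(d + 4)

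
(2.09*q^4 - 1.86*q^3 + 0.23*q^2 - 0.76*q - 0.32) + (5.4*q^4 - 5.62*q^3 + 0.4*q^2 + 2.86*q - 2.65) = 7.49*q^4 - 7.48*q^3 + 0.63*q^2 + 2.1*q - 2.97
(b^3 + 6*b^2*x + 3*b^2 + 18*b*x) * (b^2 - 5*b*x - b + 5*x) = b^5 + b^4*x + 2*b^4 - 30*b^3*x^2 + 2*b^3*x - 3*b^3 - 60*b^2*x^2 - 3*b^2*x + 90*b*x^2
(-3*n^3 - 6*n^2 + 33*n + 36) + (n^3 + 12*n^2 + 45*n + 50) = -2*n^3 + 6*n^2 + 78*n + 86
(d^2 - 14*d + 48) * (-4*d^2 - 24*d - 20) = -4*d^4 + 32*d^3 + 124*d^2 - 872*d - 960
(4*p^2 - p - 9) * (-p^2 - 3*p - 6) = -4*p^4 - 11*p^3 - 12*p^2 + 33*p + 54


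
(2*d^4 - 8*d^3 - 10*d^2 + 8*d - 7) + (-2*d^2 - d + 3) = 2*d^4 - 8*d^3 - 12*d^2 + 7*d - 4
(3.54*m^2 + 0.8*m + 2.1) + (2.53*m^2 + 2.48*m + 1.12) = 6.07*m^2 + 3.28*m + 3.22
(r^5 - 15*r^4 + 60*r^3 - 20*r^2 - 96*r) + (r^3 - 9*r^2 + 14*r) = r^5 - 15*r^4 + 61*r^3 - 29*r^2 - 82*r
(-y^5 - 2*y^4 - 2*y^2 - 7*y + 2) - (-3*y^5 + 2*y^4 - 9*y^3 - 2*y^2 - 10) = 2*y^5 - 4*y^4 + 9*y^3 - 7*y + 12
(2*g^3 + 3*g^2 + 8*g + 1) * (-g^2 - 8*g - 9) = -2*g^5 - 19*g^4 - 50*g^3 - 92*g^2 - 80*g - 9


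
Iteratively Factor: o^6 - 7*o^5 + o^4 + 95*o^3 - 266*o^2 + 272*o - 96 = (o + 4)*(o^5 - 11*o^4 + 45*o^3 - 85*o^2 + 74*o - 24) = (o - 3)*(o + 4)*(o^4 - 8*o^3 + 21*o^2 - 22*o + 8) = (o - 3)*(o - 2)*(o + 4)*(o^3 - 6*o^2 + 9*o - 4) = (o - 3)*(o - 2)*(o - 1)*(o + 4)*(o^2 - 5*o + 4) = (o - 4)*(o - 3)*(o - 2)*(o - 1)*(o + 4)*(o - 1)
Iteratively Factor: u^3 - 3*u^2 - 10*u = (u)*(u^2 - 3*u - 10) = u*(u - 5)*(u + 2)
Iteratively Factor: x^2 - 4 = (x - 2)*(x + 2)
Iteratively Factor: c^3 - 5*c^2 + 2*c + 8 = (c - 4)*(c^2 - c - 2) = (c - 4)*(c - 2)*(c + 1)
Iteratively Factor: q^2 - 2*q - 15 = (q + 3)*(q - 5)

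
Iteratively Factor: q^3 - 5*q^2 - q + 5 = (q + 1)*(q^2 - 6*q + 5) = (q - 5)*(q + 1)*(q - 1)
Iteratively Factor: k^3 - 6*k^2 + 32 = (k - 4)*(k^2 - 2*k - 8) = (k - 4)^2*(k + 2)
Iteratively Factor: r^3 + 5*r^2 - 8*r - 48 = (r + 4)*(r^2 + r - 12) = (r + 4)^2*(r - 3)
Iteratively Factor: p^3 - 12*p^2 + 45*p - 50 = (p - 5)*(p^2 - 7*p + 10) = (p - 5)^2*(p - 2)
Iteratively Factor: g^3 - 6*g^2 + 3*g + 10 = (g - 5)*(g^2 - g - 2) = (g - 5)*(g + 1)*(g - 2)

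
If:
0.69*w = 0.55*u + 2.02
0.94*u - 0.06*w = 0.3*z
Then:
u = 0.33625730994152*z + 0.196881091617934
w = 0.268031189083821*z + 3.08447043534763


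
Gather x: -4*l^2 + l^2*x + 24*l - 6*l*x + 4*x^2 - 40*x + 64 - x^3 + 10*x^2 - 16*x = -4*l^2 + 24*l - x^3 + 14*x^2 + x*(l^2 - 6*l - 56) + 64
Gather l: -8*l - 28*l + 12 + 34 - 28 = 18 - 36*l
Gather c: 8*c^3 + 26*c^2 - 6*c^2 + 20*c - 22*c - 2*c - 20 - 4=8*c^3 + 20*c^2 - 4*c - 24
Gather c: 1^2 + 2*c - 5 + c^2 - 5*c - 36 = c^2 - 3*c - 40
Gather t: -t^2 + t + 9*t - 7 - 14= -t^2 + 10*t - 21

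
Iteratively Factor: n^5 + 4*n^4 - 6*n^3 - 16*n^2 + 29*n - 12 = (n - 1)*(n^4 + 5*n^3 - n^2 - 17*n + 12) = (n - 1)^2*(n^3 + 6*n^2 + 5*n - 12) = (n - 1)^2*(n + 4)*(n^2 + 2*n - 3) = (n - 1)^3*(n + 4)*(n + 3)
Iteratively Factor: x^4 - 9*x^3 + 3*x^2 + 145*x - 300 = (x + 4)*(x^3 - 13*x^2 + 55*x - 75) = (x - 3)*(x + 4)*(x^2 - 10*x + 25) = (x - 5)*(x - 3)*(x + 4)*(x - 5)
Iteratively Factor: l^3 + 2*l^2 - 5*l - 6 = (l + 1)*(l^2 + l - 6) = (l - 2)*(l + 1)*(l + 3)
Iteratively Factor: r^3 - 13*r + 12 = (r - 3)*(r^2 + 3*r - 4) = (r - 3)*(r + 4)*(r - 1)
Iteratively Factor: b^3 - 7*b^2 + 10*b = (b - 2)*(b^2 - 5*b) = b*(b - 2)*(b - 5)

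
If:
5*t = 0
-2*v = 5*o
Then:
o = -2*v/5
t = 0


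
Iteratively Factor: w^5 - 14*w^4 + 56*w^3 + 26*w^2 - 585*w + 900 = (w - 5)*(w^4 - 9*w^3 + 11*w^2 + 81*w - 180) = (w - 5)^2*(w^3 - 4*w^2 - 9*w + 36) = (w - 5)^2*(w - 4)*(w^2 - 9) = (w - 5)^2*(w - 4)*(w - 3)*(w + 3)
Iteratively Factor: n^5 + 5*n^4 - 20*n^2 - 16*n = (n + 4)*(n^4 + n^3 - 4*n^2 - 4*n) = n*(n + 4)*(n^3 + n^2 - 4*n - 4) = n*(n + 1)*(n + 4)*(n^2 - 4) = n*(n - 2)*(n + 1)*(n + 4)*(n + 2)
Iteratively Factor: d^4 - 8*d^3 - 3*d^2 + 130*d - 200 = (d - 2)*(d^3 - 6*d^2 - 15*d + 100) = (d - 5)*(d - 2)*(d^2 - d - 20) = (d - 5)^2*(d - 2)*(d + 4)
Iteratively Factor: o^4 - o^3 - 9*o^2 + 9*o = (o)*(o^3 - o^2 - 9*o + 9) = o*(o + 3)*(o^2 - 4*o + 3) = o*(o - 1)*(o + 3)*(o - 3)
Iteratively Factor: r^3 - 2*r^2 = (r)*(r^2 - 2*r) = r^2*(r - 2)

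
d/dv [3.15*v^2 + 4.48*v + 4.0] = 6.3*v + 4.48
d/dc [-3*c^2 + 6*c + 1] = 6 - 6*c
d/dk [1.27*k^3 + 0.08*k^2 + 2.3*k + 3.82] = 3.81*k^2 + 0.16*k + 2.3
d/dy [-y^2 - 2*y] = -2*y - 2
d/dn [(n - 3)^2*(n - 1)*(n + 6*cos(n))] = (n - 3)*(-(n - 3)*(n - 1)*(6*sin(n) - 1) + (n - 3)*(n + 6*cos(n)) + (n + 6*cos(n))*(2*n - 2))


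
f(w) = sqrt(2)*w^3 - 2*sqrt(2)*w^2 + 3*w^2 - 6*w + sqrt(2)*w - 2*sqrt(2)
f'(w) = 3*sqrt(2)*w^2 - 4*sqrt(2)*w + 6*w - 6 + sqrt(2)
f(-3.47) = -43.94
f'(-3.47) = 45.31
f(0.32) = -4.23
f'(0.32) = -4.04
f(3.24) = 32.22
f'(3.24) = 41.06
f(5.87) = 262.21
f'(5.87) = 143.62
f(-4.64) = -119.13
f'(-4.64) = 85.16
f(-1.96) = -3.83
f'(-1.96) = 11.04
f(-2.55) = -13.47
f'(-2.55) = 22.13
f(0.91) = -5.79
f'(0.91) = -0.76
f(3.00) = 23.14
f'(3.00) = 34.63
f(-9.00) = -978.62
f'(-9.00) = 335.98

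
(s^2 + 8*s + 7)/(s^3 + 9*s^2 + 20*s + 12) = (s + 7)/(s^2 + 8*s + 12)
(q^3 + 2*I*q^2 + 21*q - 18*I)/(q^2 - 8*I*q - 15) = (q^2 + 5*I*q + 6)/(q - 5*I)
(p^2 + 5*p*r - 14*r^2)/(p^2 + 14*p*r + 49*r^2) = (p - 2*r)/(p + 7*r)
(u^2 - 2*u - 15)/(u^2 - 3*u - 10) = (u + 3)/(u + 2)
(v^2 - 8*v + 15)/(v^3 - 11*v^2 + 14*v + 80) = (v - 3)/(v^2 - 6*v - 16)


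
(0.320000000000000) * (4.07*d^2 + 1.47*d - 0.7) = 1.3024*d^2 + 0.4704*d - 0.224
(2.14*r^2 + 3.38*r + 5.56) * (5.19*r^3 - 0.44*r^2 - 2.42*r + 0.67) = 11.1066*r^5 + 16.6006*r^4 + 22.1904*r^3 - 9.1922*r^2 - 11.1906*r + 3.7252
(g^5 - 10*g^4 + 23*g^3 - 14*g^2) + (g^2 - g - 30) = g^5 - 10*g^4 + 23*g^3 - 13*g^2 - g - 30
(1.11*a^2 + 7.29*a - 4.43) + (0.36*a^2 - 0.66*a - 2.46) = 1.47*a^2 + 6.63*a - 6.89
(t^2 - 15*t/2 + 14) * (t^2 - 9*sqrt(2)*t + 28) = t^4 - 9*sqrt(2)*t^3 - 15*t^3/2 + 42*t^2 + 135*sqrt(2)*t^2/2 - 210*t - 126*sqrt(2)*t + 392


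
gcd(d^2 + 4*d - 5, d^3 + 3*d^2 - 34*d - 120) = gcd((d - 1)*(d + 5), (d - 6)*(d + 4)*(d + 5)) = d + 5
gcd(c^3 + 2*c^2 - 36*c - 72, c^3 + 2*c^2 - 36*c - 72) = c^3 + 2*c^2 - 36*c - 72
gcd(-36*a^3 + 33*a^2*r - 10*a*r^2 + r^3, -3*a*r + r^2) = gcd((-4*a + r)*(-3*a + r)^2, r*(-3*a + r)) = -3*a + r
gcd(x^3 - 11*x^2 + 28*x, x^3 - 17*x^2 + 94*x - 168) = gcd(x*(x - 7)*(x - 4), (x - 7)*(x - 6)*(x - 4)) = x^2 - 11*x + 28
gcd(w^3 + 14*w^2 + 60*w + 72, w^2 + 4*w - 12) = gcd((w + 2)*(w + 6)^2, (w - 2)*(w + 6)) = w + 6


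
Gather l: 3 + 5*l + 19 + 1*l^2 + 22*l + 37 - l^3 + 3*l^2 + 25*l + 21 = -l^3 + 4*l^2 + 52*l + 80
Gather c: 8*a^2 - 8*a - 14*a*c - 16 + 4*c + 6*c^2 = 8*a^2 - 8*a + 6*c^2 + c*(4 - 14*a) - 16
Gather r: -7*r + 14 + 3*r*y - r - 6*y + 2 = r*(3*y - 8) - 6*y + 16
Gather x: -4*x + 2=2 - 4*x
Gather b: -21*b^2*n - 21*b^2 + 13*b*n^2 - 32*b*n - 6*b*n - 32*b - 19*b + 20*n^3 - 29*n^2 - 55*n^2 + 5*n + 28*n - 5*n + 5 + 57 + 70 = b^2*(-21*n - 21) + b*(13*n^2 - 38*n - 51) + 20*n^3 - 84*n^2 + 28*n + 132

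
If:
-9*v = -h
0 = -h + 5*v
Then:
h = 0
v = 0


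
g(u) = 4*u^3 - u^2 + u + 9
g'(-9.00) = 991.00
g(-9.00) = -2997.00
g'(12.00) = 1705.00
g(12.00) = 6789.00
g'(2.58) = 75.72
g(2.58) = 73.62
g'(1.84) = 37.95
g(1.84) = 32.37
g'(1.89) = 40.09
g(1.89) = 34.32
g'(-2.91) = 108.44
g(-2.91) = -100.95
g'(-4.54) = 257.42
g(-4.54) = -390.46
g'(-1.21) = 20.99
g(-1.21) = -0.76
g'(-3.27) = 135.85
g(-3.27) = -144.83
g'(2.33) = 61.49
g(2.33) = 56.50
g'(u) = 12*u^2 - 2*u + 1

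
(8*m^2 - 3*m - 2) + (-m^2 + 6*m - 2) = 7*m^2 + 3*m - 4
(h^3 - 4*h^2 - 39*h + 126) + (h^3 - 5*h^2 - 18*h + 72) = 2*h^3 - 9*h^2 - 57*h + 198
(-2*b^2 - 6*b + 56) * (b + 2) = -2*b^3 - 10*b^2 + 44*b + 112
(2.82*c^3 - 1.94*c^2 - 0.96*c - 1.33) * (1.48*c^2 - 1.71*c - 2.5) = 4.1736*c^5 - 7.6934*c^4 - 5.1534*c^3 + 4.5232*c^2 + 4.6743*c + 3.325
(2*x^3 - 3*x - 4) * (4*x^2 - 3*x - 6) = 8*x^5 - 6*x^4 - 24*x^3 - 7*x^2 + 30*x + 24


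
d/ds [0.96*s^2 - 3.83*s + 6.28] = 1.92*s - 3.83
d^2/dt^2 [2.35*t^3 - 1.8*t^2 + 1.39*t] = 14.1*t - 3.6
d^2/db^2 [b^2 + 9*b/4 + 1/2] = 2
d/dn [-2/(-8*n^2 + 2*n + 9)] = 4*(1 - 8*n)/(-8*n^2 + 2*n + 9)^2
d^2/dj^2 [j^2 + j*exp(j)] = j*exp(j) + 2*exp(j) + 2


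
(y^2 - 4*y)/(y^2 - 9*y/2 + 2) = 2*y/(2*y - 1)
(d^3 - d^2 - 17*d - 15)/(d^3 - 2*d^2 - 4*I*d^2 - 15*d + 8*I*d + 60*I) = (d + 1)/(d - 4*I)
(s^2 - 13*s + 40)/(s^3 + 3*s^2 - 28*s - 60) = (s - 8)/(s^2 + 8*s + 12)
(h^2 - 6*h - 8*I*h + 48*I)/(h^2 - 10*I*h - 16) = (h - 6)/(h - 2*I)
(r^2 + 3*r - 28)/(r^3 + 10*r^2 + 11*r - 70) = (r - 4)/(r^2 + 3*r - 10)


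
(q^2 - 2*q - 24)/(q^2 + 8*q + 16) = (q - 6)/(q + 4)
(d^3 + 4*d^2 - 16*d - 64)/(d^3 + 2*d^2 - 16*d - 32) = (d + 4)/(d + 2)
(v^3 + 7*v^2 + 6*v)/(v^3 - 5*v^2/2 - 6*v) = 2*(v^2 + 7*v + 6)/(2*v^2 - 5*v - 12)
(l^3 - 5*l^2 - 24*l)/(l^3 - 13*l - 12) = l*(l - 8)/(l^2 - 3*l - 4)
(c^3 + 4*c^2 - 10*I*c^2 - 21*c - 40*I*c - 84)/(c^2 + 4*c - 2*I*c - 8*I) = (c^2 - 10*I*c - 21)/(c - 2*I)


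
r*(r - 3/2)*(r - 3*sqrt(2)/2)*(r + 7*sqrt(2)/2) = r^4 - 3*r^3/2 + 2*sqrt(2)*r^3 - 21*r^2/2 - 3*sqrt(2)*r^2 + 63*r/4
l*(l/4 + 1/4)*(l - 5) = l^3/4 - l^2 - 5*l/4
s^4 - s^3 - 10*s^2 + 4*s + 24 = (s - 3)*(s - 2)*(s + 2)^2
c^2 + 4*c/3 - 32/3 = (c - 8/3)*(c + 4)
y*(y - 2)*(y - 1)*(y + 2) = y^4 - y^3 - 4*y^2 + 4*y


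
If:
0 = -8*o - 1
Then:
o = -1/8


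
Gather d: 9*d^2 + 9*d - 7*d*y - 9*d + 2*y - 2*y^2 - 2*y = 9*d^2 - 7*d*y - 2*y^2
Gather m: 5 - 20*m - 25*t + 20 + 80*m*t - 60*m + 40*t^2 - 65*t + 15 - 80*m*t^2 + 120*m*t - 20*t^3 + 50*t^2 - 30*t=m*(-80*t^2 + 200*t - 80) - 20*t^3 + 90*t^2 - 120*t + 40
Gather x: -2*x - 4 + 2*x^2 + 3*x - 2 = 2*x^2 + x - 6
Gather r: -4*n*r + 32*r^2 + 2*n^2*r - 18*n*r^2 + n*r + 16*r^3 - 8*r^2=16*r^3 + r^2*(24 - 18*n) + r*(2*n^2 - 3*n)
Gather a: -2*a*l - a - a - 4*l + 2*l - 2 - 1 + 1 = a*(-2*l - 2) - 2*l - 2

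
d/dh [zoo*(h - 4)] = zoo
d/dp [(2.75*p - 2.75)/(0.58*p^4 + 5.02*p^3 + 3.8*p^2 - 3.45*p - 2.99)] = (1.595*p^4 + 13.805*p^3 + 10.45*p^2 - 9.4875*p - 8.2225)*(0.58*p^4 + 5.02*p^3 + 3.8*p^2 - 3.45*p - (p - 1)*(2.32*p^3 + 15.06*p^2 + 7.6*p - 3.45) - 2.99)/(0.58*p^4 + 5.02*p^3 + 3.8*p^2 - 3.45*p - 2.99)^3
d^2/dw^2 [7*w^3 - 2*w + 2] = 42*w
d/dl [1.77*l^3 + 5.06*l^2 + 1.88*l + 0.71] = 5.31*l^2 + 10.12*l + 1.88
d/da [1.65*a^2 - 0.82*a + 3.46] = 3.3*a - 0.82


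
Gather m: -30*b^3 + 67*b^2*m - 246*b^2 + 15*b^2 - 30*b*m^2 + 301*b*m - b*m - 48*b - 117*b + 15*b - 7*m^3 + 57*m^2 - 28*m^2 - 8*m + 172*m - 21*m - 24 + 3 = -30*b^3 - 231*b^2 - 150*b - 7*m^3 + m^2*(29 - 30*b) + m*(67*b^2 + 300*b + 143) - 21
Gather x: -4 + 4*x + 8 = 4*x + 4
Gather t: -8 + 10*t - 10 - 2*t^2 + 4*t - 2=-2*t^2 + 14*t - 20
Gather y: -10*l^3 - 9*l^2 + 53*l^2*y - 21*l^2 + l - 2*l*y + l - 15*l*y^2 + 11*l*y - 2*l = -10*l^3 - 30*l^2 - 15*l*y^2 + y*(53*l^2 + 9*l)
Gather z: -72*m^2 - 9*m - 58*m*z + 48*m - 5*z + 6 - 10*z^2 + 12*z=-72*m^2 + 39*m - 10*z^2 + z*(7 - 58*m) + 6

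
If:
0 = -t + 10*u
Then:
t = 10*u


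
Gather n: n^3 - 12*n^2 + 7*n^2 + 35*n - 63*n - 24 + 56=n^3 - 5*n^2 - 28*n + 32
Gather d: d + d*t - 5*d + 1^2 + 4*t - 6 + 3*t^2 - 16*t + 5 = d*(t - 4) + 3*t^2 - 12*t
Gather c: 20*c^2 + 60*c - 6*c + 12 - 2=20*c^2 + 54*c + 10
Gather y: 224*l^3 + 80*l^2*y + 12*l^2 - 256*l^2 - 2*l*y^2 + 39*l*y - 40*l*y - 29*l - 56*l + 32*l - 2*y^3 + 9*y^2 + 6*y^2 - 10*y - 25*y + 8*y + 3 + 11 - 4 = 224*l^3 - 244*l^2 - 53*l - 2*y^3 + y^2*(15 - 2*l) + y*(80*l^2 - l - 27) + 10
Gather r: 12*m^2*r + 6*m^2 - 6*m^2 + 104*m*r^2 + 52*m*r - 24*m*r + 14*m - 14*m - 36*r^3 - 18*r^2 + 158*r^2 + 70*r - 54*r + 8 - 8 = -36*r^3 + r^2*(104*m + 140) + r*(12*m^2 + 28*m + 16)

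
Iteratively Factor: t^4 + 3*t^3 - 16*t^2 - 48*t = (t)*(t^3 + 3*t^2 - 16*t - 48) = t*(t + 4)*(t^2 - t - 12) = t*(t + 3)*(t + 4)*(t - 4)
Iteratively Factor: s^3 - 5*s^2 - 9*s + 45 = (s + 3)*(s^2 - 8*s + 15) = (s - 5)*(s + 3)*(s - 3)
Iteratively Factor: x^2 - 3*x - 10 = (x + 2)*(x - 5)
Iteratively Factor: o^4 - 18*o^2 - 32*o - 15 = (o + 3)*(o^3 - 3*o^2 - 9*o - 5) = (o + 1)*(o + 3)*(o^2 - 4*o - 5) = (o + 1)^2*(o + 3)*(o - 5)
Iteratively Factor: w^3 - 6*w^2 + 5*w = (w - 1)*(w^2 - 5*w) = w*(w - 1)*(w - 5)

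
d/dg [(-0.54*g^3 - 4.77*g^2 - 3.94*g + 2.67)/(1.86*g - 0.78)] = (-2.0088*g^3 - 7.6086*g^2 + 7.4412*g - 1.893)/(3.4596*g^2 - 2.9016*g + 0.6084)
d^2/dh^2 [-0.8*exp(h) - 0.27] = -0.8*exp(h)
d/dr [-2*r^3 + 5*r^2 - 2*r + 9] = -6*r^2 + 10*r - 2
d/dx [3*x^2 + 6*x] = 6*x + 6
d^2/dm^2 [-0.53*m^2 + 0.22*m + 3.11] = -1.06000000000000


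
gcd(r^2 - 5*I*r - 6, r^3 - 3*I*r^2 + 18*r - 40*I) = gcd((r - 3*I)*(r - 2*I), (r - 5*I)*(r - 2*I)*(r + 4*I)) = r - 2*I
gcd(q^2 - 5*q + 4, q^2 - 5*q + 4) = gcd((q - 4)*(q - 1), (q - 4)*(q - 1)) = q^2 - 5*q + 4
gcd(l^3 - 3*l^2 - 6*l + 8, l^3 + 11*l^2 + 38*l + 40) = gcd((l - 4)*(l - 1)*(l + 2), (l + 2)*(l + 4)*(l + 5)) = l + 2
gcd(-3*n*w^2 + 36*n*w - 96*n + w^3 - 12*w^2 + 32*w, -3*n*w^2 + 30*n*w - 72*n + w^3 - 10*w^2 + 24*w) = -3*n*w + 12*n + w^2 - 4*w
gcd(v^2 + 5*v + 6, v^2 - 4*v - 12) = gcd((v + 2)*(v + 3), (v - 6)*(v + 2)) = v + 2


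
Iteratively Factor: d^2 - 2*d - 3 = (d + 1)*(d - 3)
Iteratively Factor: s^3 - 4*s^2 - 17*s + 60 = (s + 4)*(s^2 - 8*s + 15) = (s - 5)*(s + 4)*(s - 3)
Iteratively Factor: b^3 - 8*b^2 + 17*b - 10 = (b - 1)*(b^2 - 7*b + 10) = (b - 2)*(b - 1)*(b - 5)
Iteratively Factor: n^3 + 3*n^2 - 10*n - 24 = (n - 3)*(n^2 + 6*n + 8) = (n - 3)*(n + 4)*(n + 2)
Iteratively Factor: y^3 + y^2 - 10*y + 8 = (y - 1)*(y^2 + 2*y - 8) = (y - 1)*(y + 4)*(y - 2)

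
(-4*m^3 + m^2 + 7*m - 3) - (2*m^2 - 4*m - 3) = -4*m^3 - m^2 + 11*m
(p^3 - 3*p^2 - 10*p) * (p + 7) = p^4 + 4*p^3 - 31*p^2 - 70*p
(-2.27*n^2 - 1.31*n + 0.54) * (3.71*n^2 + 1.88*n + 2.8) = -8.4217*n^4 - 9.1277*n^3 - 6.8154*n^2 - 2.6528*n + 1.512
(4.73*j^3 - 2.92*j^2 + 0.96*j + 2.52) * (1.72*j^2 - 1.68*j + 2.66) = 8.1356*j^5 - 12.9688*j^4 + 19.1386*j^3 - 5.0456*j^2 - 1.68*j + 6.7032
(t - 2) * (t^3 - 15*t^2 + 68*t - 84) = t^4 - 17*t^3 + 98*t^2 - 220*t + 168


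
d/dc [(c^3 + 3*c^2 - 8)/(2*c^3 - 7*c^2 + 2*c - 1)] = (-13*c^4 + 4*c^3 + 51*c^2 - 118*c + 16)/(4*c^6 - 28*c^5 + 57*c^4 - 32*c^3 + 18*c^2 - 4*c + 1)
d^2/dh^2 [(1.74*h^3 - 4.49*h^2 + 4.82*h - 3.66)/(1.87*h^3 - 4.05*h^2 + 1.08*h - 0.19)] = (-1.4210854715202e-14*h^7 - 5.04638199999999*h^6 + 80.0457240000001*h^5 - 310.78278*h^4 + 521.92385*h^3 - 365.410722*h^2 + 66.373596*h - 1.251358)/(6.539203*h^9 - 42.487335*h^8 + 103.347981*h^7 - 117.499638*h^6 + 68.321394*h^5 - 25.823529*h^4 + 6.448593*h^3 - 1.103463*h^2 + 0.116964*h - 0.006859)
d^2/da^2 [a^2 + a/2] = 2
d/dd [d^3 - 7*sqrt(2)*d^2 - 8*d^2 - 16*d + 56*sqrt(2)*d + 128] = 3*d^2 - 14*sqrt(2)*d - 16*d - 16 + 56*sqrt(2)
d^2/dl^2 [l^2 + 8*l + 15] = 2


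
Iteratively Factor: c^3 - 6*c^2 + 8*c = (c - 2)*(c^2 - 4*c) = (c - 4)*(c - 2)*(c)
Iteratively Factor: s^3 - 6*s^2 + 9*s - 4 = (s - 4)*(s^2 - 2*s + 1) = (s - 4)*(s - 1)*(s - 1)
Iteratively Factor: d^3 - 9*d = (d - 3)*(d^2 + 3*d) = d*(d - 3)*(d + 3)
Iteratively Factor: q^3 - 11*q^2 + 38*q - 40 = (q - 2)*(q^2 - 9*q + 20) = (q - 5)*(q - 2)*(q - 4)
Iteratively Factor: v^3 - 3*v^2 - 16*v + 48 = (v - 4)*(v^2 + v - 12) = (v - 4)*(v - 3)*(v + 4)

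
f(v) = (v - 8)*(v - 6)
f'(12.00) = 10.00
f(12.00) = 24.00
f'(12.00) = 10.00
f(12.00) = 24.00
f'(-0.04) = -14.08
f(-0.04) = 48.56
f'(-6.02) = -26.04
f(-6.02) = 168.52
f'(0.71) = -12.58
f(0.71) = 38.56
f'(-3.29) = -20.58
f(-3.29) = 104.88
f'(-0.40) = -14.80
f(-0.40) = 53.76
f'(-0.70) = -15.40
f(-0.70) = 58.29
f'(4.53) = -4.94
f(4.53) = 5.10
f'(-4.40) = -22.80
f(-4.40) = 128.96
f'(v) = 2*v - 14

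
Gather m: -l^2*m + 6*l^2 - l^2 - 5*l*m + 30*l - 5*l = 5*l^2 + 25*l + m*(-l^2 - 5*l)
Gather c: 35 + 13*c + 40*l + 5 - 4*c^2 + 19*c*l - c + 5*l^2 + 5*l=-4*c^2 + c*(19*l + 12) + 5*l^2 + 45*l + 40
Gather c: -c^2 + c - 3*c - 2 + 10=-c^2 - 2*c + 8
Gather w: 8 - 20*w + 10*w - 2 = 6 - 10*w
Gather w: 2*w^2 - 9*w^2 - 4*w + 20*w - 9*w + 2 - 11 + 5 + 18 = -7*w^2 + 7*w + 14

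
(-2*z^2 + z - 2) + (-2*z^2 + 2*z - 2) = -4*z^2 + 3*z - 4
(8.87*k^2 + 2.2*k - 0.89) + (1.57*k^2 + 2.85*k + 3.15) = 10.44*k^2 + 5.05*k + 2.26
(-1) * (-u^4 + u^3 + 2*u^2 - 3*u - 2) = u^4 - u^3 - 2*u^2 + 3*u + 2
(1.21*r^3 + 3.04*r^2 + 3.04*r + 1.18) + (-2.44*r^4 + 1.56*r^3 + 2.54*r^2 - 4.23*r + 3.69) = -2.44*r^4 + 2.77*r^3 + 5.58*r^2 - 1.19*r + 4.87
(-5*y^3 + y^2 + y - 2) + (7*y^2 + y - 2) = -5*y^3 + 8*y^2 + 2*y - 4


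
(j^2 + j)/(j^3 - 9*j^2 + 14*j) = (j + 1)/(j^2 - 9*j + 14)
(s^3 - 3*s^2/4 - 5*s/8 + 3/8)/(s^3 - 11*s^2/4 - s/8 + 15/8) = (2*s - 1)/(2*s - 5)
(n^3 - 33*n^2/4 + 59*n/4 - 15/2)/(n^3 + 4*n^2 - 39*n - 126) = (4*n^2 - 9*n + 5)/(4*(n^2 + 10*n + 21))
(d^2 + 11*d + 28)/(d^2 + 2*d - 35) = (d + 4)/(d - 5)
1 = 1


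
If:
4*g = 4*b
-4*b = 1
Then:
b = -1/4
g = -1/4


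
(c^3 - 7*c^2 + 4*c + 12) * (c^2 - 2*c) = c^5 - 9*c^4 + 18*c^3 + 4*c^2 - 24*c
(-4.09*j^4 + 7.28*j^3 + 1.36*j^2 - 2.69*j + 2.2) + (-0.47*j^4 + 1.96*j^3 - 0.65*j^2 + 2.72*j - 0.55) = -4.56*j^4 + 9.24*j^3 + 0.71*j^2 + 0.0300000000000002*j + 1.65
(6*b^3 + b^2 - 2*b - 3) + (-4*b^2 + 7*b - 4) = 6*b^3 - 3*b^2 + 5*b - 7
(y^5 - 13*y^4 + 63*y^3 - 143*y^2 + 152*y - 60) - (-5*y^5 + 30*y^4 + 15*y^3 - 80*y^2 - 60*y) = 6*y^5 - 43*y^4 + 48*y^3 - 63*y^2 + 212*y - 60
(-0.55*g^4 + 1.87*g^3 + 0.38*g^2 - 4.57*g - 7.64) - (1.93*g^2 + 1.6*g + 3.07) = -0.55*g^4 + 1.87*g^3 - 1.55*g^2 - 6.17*g - 10.71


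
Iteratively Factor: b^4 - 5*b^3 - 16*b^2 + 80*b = (b - 4)*(b^3 - b^2 - 20*b) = (b - 4)*(b + 4)*(b^2 - 5*b) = b*(b - 4)*(b + 4)*(b - 5)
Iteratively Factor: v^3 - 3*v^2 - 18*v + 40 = (v - 2)*(v^2 - v - 20) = (v - 5)*(v - 2)*(v + 4)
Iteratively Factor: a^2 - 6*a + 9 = (a - 3)*(a - 3)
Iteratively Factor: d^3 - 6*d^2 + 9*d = (d - 3)*(d^2 - 3*d) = (d - 3)^2*(d)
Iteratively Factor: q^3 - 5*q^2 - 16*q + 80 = (q - 4)*(q^2 - q - 20) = (q - 5)*(q - 4)*(q + 4)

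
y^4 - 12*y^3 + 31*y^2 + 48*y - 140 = (y - 7)*(y - 5)*(y - 2)*(y + 2)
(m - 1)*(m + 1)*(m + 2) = m^3 + 2*m^2 - m - 2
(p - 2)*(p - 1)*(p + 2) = p^3 - p^2 - 4*p + 4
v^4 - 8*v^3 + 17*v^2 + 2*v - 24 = (v - 4)*(v - 3)*(v - 2)*(v + 1)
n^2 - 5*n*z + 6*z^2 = (n - 3*z)*(n - 2*z)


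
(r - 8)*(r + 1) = r^2 - 7*r - 8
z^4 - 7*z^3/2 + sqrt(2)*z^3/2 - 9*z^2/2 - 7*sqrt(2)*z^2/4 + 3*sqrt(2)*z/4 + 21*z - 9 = (z - 3)*(z - 1/2)*(z - 3*sqrt(2)/2)*(z + 2*sqrt(2))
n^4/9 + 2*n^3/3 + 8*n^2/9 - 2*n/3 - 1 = (n/3 + 1)^2*(n - 1)*(n + 1)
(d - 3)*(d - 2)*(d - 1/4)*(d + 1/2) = d^4 - 19*d^3/4 + 37*d^2/8 + 17*d/8 - 3/4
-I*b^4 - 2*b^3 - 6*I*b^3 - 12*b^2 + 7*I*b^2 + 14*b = b*(b + 7)*(b - 2*I)*(-I*b + I)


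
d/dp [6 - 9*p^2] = -18*p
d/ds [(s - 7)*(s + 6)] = 2*s - 1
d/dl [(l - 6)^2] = 2*l - 12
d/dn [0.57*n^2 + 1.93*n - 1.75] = 1.14*n + 1.93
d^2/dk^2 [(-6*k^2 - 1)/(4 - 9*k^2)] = 66*(27*k^2 + 4)/(729*k^6 - 972*k^4 + 432*k^2 - 64)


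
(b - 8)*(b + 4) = b^2 - 4*b - 32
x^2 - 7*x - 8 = (x - 8)*(x + 1)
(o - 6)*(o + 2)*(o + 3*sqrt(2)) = o^3 - 4*o^2 + 3*sqrt(2)*o^2 - 12*sqrt(2)*o - 12*o - 36*sqrt(2)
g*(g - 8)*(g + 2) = g^3 - 6*g^2 - 16*g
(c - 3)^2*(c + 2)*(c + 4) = c^4 - 19*c^2 + 6*c + 72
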